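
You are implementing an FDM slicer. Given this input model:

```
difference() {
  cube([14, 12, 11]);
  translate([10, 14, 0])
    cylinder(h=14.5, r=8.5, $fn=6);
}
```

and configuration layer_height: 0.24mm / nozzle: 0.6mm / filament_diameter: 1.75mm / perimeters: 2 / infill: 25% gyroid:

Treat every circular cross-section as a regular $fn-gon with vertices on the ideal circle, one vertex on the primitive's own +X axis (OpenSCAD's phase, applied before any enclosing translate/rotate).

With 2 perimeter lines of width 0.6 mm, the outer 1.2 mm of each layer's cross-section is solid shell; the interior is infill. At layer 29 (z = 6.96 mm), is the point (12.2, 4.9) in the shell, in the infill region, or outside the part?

At z = 6.96 mm: the cube (footprint 14×12) is included at this height; the r=8.5 cylinder at (10, 14) gives a regular 6-gon of circumradius 8.5 (constant along its height); After the difference (first − rest): starting from the 14×12 cube, the r=8.5 cylinder at (10, 14) partially overlaps it — only the 52.53 mm² overlap (of its 187.71 mm²) is removed, clipping the outline — 1 connected region. Overall, the cross-section is a single solid region. The nearest boundary edge runs (5.75, 6.64)→(14.00, 6.64); distance from the point to it = 1.74 mm. The point is inside the cross-section and 1.74 mm from the nearest boundary — more than the 1.2 mm shell width (2 × 0.6), so it's in the infill interior.

infill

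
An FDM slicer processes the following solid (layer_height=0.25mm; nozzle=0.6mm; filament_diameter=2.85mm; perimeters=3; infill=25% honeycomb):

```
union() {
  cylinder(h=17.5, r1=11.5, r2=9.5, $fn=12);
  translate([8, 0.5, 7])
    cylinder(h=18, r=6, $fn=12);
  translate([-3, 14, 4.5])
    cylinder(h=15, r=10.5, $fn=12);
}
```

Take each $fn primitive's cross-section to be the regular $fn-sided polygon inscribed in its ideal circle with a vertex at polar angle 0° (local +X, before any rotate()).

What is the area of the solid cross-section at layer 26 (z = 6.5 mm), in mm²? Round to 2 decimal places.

610.69 mm²

At z = 6.5 mm: the cone: at t=0.371 of its height the radius interpolates to r₁+(r₂−r₁)t = 10.757, giving a regular 12-gon of that circumradius (area = (12/2)·10.757²·sin(360°/12) = 347.15 mm²); the cylinder at (8, 0.5) is not intersected at this z (z outside [7, 25]); the cylinder at (-3, 14): section is a regular 12-gon, circumradius r=10.5 (area = (12/2)·10.500²·sin(360°/12) = 330.75 mm²); Merging all regions: the regions partially overlap — summed areas 677.90 mm² minus the doubly-counted overlap 67.21 mm² gives 610.69 mm² — area = 610.69 mm². Overall, the cross-section is a single solid region. Net area = 610.69 mm².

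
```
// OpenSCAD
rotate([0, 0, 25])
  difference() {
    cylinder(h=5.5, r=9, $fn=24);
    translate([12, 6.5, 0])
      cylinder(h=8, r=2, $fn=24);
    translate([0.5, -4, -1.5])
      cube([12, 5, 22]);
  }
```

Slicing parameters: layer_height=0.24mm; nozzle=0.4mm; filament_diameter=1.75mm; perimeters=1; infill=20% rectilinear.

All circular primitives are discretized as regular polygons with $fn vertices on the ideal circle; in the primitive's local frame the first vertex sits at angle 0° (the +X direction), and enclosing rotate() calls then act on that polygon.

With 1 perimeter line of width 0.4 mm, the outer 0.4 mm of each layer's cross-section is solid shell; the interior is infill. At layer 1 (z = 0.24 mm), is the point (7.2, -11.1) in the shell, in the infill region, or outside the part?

At z = 0.24 mm: the cylinder: section is a regular 24-gon, circumradius r=9; the r=2 cylinder at (12, 6.5) gives a regular 24-gon of circumradius 2 (constant along its height); the cube at (0.5, -4) is present — its section is the full 12×5 rectangle; After the difference (first − rest): starting from the r=9 cylinder, the r=2 cylinder at (12, 6.5) misses the remaining region (no effect); the 12×5 cube at (0.5, -4) partially overlaps it — only the 40.99 mm² overlap (of its 60.00 mm²) is removed, clipping the outline — 1 connected region; (rotated 25° about Z; rotation is an isometry so areas/perimeters/island counts are preserved). Overall, the cross-section is a single solid region. Undo the 25° rotation: the query point maps to (1.834, -13.103) in the un-rotated model frame. The nearest boundary edge runs (2.33, -8.69)→(-0.00, -9.00); distance from the point to it = 4.31 mm. The point is not inside any of the regions above, so it lies outside the cross-section (4.31 mm from the nearest boundary).

outside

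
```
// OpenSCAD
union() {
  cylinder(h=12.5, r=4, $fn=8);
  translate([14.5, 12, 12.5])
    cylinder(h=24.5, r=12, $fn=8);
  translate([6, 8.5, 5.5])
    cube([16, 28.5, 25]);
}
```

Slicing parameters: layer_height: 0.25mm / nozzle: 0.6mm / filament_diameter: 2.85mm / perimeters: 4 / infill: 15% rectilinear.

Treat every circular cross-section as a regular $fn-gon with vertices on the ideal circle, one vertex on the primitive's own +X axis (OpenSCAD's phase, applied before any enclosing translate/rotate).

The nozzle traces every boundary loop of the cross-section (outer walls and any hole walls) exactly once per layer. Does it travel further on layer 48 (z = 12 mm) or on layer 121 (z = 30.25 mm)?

layer 48 (z = 12 mm)

Layer 48 (z = 12): the r=4 cylinder gives a regular 8-gon of circumradius 4 (constant along its height) (perimeter = 2·8·4.000·sin(180°/8) = 24.49 mm); the cylinder at (14.5, 12) is not intersected at this z (z outside [12.5, 37]); the 16×28.5 cube at (6, 8.5) contributes its full rectangle (perimeter 89.00 mm); Merging all regions: the 2 present regions are separate (no shared area or edge), so areas and boundary lengths simply add and each stays a separate island — boundary = 113.49 mm. So its perimeter = 113.49 mm. Layer 121 (z = 30.25): the cylinder is not intersected at this z (z outside [0, 12.5]); the r=12 cylinder at (14.5, 12) contributes a regular 8-gon of circumradius 12 (perimeter = 2·8·12.000·sin(180°/8) = 73.48 mm); the cube at (6, 8.5) (footprint 16×28.5) is included at this height (perimeter 89.00 mm); Combining (union): the regions partially overlap (shared area 221.39 mm²), so the edge portions inside another operand are dropped and the merged outline is re-measured after clipping — boundary = 104.79 mm. So its perimeter = 104.79 mm. Layer 48 is larger (113.49 vs 104.79 mm).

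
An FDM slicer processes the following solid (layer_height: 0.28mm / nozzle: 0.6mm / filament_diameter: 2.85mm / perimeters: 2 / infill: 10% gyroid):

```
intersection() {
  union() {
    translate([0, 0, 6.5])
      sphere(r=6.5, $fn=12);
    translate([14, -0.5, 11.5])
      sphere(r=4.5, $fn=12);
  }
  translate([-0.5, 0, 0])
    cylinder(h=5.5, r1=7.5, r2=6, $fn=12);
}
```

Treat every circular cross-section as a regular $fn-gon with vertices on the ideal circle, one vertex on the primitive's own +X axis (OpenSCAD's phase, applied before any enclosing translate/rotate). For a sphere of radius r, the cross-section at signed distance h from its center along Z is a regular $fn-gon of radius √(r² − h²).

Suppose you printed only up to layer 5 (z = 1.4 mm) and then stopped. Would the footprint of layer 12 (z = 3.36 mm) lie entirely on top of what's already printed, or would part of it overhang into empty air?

part overhangs

Compare the two slices. At z = 1.4: the sphere: section is a regular 12-gon, circumradius = √(r²−h²) = √(6.5²−5.1²) = 4.030 (area = (12/2)·4.030²·sin(360°/12) = 48.72 mm²); the sphere at (14, -0.5) is absent (|z−center|=10.100 > r=4.5); Merging all regions: only the r=6.5 sphere is present, so the union is just that shape — area = 48.72 mm²; the cone at (-0.5, 0): at t=0.255 of its height the radius interpolates to r₁+(r₂−r₁)t = 7.118, giving a regular 12-gon of that circumradius (area = (12/2)·7.118²·sin(360°/12) = 152.01 mm²); Taking the intersection: the result so far lies inside the cone at (-0.5, 0), so it is kept whole — area = 48.72 mm². At z = 3.36: the r=6.5 sphere contributes a regular 12-gon of circumradius √(6.5²−3.14²) = 5.691 (area = (12/2)·5.691²·sin(360°/12) = 97.17 mm²); the sphere at (14, -0.5) does not reach this height (|z−center|=8.140 > r=4.5); Merging all regions: only the r=6.5 sphere is present, so the union is just that shape — area = 97.17 mm²; the cone at (-0.5, 0) (r1=7.5→r2=6) has section circumradius 6.584 here — a regular 12-gon (area = (12/2)·6.584²·sin(360°/12) = 130.03 mm²); Keeping only the common overlap: the result so far lies inside the cone at (-0.5, 0), so it is kept whole — area = 97.17 mm². Checking containment: at z = 3.36 the cross-section extends beyond the z = 1.4 cross-section by about 48.45 mm².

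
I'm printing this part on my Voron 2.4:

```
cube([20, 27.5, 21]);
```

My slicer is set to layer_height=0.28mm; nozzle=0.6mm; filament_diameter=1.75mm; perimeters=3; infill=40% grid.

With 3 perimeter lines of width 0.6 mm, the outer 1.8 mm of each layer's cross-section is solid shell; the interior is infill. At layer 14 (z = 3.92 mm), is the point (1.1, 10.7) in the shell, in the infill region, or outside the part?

At z = 3.92 mm: the cube (footprint 20×27.5) is included at this height. Overall, the cross-section is a single solid region. The nearest boundary edge runs (0.00, 27.50)→(0.00, 0.00); distance from the point to it = 1.10 mm. The point is inside the cross-section, 1.10 mm from the nearest boundary — within the 1.8 mm shell band (3 × 0.6).

shell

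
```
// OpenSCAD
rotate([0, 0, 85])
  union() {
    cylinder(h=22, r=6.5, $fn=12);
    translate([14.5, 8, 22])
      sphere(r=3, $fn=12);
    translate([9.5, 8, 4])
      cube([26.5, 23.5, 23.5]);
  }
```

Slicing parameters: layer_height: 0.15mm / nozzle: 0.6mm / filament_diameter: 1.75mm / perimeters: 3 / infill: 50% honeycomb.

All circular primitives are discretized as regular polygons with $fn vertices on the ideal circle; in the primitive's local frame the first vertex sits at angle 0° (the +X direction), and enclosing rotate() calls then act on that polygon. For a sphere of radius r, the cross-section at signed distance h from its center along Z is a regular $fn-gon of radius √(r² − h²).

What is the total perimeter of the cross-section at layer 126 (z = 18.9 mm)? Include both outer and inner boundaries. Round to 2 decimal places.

At z = 18.9 mm: the r=6.5 cylinder gives a regular 12-gon of circumradius 6.5 (constant along its height) (perimeter = 2·12·6.500·sin(180°/12) = 40.38 mm); the sphere at (14.5, 8) is absent (|z−center|=3.100 > r=3); the 26.5×23.5 cube at (9.5, 8) contributes its full rectangle (perimeter 100.00 mm); Merging all regions: the 2 present regions are separate (no shared area or edge), so areas and boundary lengths simply add and each stays a separate island — boundary = 140.38 mm; (whole slice rotated 85° about Z — lengths, areas and connectivity unchanged). Overall, the cross-section has 2 separate islands. Total boundary length (outer) = 140.38 mm.

140.38 mm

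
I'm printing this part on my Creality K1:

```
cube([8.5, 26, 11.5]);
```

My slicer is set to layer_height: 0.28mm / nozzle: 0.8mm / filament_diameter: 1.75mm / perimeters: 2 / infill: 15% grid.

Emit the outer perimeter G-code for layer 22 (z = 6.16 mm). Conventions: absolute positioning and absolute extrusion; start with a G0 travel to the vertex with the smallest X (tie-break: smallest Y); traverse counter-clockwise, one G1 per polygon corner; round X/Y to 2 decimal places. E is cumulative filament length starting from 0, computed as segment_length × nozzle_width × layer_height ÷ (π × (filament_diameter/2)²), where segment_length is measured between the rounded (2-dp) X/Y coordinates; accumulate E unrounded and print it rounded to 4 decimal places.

G0 X0.00 Y0.00 Z6.16
G1 X8.50 Y0.00 E0.7916
G1 X8.50 Y26.00 E3.2129
G1 X0.00 Y26.00 E4.0045
G1 X0.00 Y0.00 E6.4259

At z = 6.16 mm: the cube is present — its section is the full 8.5×26 rectangle. The outline is a single polygon with 4 vertices. Extrusion per mm of travel: 0.8 × 0.28 / (π × 0.875²) = 0.093128. Accumulating E over each segment gives final E = 6.4259.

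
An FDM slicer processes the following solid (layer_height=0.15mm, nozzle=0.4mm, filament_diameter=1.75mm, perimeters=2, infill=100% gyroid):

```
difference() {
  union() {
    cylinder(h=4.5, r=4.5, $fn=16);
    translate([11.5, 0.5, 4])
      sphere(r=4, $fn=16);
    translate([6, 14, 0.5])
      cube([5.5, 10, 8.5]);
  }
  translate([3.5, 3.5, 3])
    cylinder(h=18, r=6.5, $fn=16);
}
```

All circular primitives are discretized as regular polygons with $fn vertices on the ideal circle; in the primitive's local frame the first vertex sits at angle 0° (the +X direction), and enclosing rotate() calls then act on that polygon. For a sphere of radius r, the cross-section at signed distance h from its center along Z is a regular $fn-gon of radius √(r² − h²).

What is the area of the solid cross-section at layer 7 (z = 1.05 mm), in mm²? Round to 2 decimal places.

139.34 mm²

At z = 1.05 mm: the cylinder: section is a regular 16-gon, circumradius r=4.5 (area = (16/2)·4.500²·sin(360°/16) = 61.99 mm²); the r=4 sphere at (11.5, 0.5) contributes a regular 16-gon of circumradius √(4²−2.95²) = 2.701 (area = (16/2)·2.701²·sin(360°/16) = 22.34 mm²); the cube at (6, 14) is present — its section is the full 5.5×10 rectangle (area 55.00 mm²); Taking the union: the 3 present regions are separate (no shared area or edge), so areas and boundary lengths simply add and each stays a separate island — area = 139.34 mm²; the cylinder at (3.5, 3.5) is absent (z outside [3, 21]); Subtracting the remaining from the first: none of the subtracted shapes is present at this height, so that combined region is unchanged — area = 139.34 mm². Overall, the cross-section has 3 separate islands. Net area = 139.34 mm².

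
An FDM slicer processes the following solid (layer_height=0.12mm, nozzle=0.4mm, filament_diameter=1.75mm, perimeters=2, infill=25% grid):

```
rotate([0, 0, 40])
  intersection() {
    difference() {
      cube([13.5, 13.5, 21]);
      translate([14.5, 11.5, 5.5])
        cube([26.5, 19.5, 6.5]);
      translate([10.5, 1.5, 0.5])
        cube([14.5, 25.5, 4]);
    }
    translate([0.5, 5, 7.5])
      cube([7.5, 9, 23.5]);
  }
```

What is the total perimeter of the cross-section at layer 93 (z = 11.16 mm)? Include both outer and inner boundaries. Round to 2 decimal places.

32.00 mm

At z = 11.16 mm: the 13.5×13.5 cube contributes its full rectangle (perimeter 54.00 mm); the cube at (14.5, 11.5) is present — its section is the full 26.5×19.5 rectangle (perimeter 92.00 mm); the cube at (10.5, 1.5) is absent (z outside [0.5, 4.5]); Taking the first minus the rest: starting from the 13.5×13.5 cube, the 26.5×19.5 cube at (14.5, 11.5) misses the remaining region (no effect) — boundary = 54.00 mm; the cube at (0.5, 5) is present — its section is the full 7.5×9 rectangle (perimeter 33.00 mm); Keeping only the common overlap: the 7.5×9 cube at (0.5, 5) partially overlaps that combined region; clipping to the common part keeps 63.75 mm² — boundary = 32.00 mm; (whole slice rotated 40° about Z — lengths, areas and connectivity unchanged). Overall, the cross-section is a single solid region. Total boundary length (outer) = 32.00 mm.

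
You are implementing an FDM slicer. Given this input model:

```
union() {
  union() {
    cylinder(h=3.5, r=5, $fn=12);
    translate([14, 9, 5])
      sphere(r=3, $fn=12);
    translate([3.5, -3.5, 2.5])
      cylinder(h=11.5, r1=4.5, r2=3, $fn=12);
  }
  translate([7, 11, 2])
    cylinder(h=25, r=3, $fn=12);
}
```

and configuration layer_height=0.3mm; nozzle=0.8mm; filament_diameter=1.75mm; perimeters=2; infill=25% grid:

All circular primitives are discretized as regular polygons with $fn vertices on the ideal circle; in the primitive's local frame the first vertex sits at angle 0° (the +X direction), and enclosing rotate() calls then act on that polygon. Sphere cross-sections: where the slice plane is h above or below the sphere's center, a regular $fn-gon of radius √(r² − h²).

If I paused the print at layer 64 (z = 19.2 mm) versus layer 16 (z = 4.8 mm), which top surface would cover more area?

Layer 64 (z = 19.2): the cylinder is not intersected at this z (z outside [0, 3.5]); the sphere at (14, 9) is absent (|z−center|=14.200 > r=3); the cone at (3.5, -3.5) does not reach this height (z outside [2.5, 14]); Merging all regions: nothing is present at this height; the cylinder at (7, 11): section is a regular 12-gon, circumradius r=3 (area = (12/2)·3.000²·sin(360°/12) = 27.00 mm²); Taking the union: only the r=3 cylinder at (7, 11) is present, so the union is just that shape — area = 27.00 mm². So its area = 27.00 mm². Layer 16 (z = 4.8): the cylinder is not intersected at this z (z outside [0, 3.5]); the sphere at (14, 9): section is a regular 12-gon, circumradius = √(r²−h²) = √(3²−0.2²) = 2.993 (area = (12/2)·2.993²·sin(360°/12) = 26.88 mm²); the cone at (3.5, -3.5) contributes a regular 12-gon of circumradius 4.200 (interpolated between r1=4.5 and r2=3 at t=0.200) (area = (12/2)·4.200²·sin(360°/12) = 52.92 mm²); Combining (union): the 2 present regions are separate (no shared area or edge), so areas and boundary lengths simply add and each stays a separate island — area = 79.80 mm²; the cylinder at (7, 11): section is a regular 12-gon, circumradius r=3 (area = (12/2)·3.000²·sin(360°/12) = 27.00 mm²); Combining (union): the 2 present regions are separate (no shared area or edge), so areas and boundary lengths simply add and each stays a separate island — area = 106.80 mm². So its area = 106.80 mm². Layer 16 is larger (106.80 vs 27.00 mm²).

layer 16 (z = 4.8 mm)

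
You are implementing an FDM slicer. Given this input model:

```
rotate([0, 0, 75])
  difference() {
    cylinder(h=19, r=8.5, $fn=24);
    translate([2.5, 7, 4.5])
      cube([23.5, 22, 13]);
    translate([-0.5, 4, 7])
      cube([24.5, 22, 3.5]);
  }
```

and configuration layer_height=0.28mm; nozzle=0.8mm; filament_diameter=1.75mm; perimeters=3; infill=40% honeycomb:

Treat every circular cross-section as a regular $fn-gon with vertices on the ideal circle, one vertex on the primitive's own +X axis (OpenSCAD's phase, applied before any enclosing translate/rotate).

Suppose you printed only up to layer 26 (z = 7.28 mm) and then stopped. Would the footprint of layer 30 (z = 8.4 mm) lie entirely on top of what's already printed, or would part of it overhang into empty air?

entirely on top

Compare the two slices. At z = 7.28: the r=8.5 cylinder gives a regular 24-gon of circumradius 8.5 (constant along its height) (area = (24/2)·8.500²·sin(360°/24) = 224.40 mm²); the cube at (2.5, 7) (footprint 23.5×22) is included at this height (area 517.00 mm²); the 24.5×22 cube at (-0.5, 4) contributes its full rectangle (area 539.00 mm²); After the difference (first − rest): starting from the r=8.5 cylinder (224.40 mm²), the 23.5×22 cube at (2.5, 7) partially overlaps it — only the 1.35 mm² overlap (of its 517.00 mm²) is removed, clipping the outline; the 24.5×22 cube at (-0.5, 4) partially overlaps it — only the 24.49 mm² overlap (of its 539.00 mm²) is removed, clipping the outline — area = 198.55 mm²; (rotated 75° about Z; rotation is an isometry so areas/perimeters/island counts are preserved). At z = 8.4: the r=8.5 cylinder gives a regular 24-gon of circumradius 8.5 (constant along its height) (area = (24/2)·8.500²·sin(360°/24) = 224.40 mm²); the 23.5×22 cube at (2.5, 7) contributes its full rectangle (area 517.00 mm²); the cube at (-0.5, 4) (footprint 24.5×22) is included at this height (area 539.00 mm²); Subtracting the remaining from the first: starting from the r=8.5 cylinder (224.40 mm²), the 23.5×22 cube at (2.5, 7) partially overlaps it — only the 1.35 mm² overlap (of its 517.00 mm²) is removed, clipping the outline; the 24.5×22 cube at (-0.5, 4) partially overlaps it — only the 24.49 mm² overlap (of its 539.00 mm²) is removed, clipping the outline — area = 198.55 mm²; (rotated 75° about Z; rotation is an isometry so areas/perimeters/island counts are preserved). Checking containment: the cross-section at z = 8.4 is a subset of the cross-section at z = 7.28.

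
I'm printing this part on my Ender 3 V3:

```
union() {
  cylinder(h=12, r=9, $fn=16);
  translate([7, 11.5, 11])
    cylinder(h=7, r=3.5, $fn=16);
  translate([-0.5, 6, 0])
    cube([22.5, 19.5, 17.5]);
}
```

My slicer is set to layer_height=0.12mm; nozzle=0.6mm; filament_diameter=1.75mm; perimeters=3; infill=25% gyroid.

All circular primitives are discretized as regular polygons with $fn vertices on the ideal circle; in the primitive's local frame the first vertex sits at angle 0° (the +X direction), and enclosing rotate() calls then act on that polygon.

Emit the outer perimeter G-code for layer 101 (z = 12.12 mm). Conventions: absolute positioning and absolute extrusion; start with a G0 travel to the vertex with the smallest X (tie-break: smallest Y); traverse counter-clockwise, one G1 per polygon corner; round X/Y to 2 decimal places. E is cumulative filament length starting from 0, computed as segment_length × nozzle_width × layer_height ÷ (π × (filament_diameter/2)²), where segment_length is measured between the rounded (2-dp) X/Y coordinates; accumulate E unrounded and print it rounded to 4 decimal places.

At z = 12.12 mm: the cylinder is absent (z outside [0, 12]); the r=3.5 cylinder at (7, 11.5) contributes a regular 16-gon of circumradius 3.5; the 22.5×19.5 cube at (-0.5, 6) contributes its full rectangle; Taking the union: the r=3.5 cylinder at (7, 11.5) lies entirely inside the 22.5×19.5 cube at (-0.5, 6), so the union is just the 22.5×19.5 cube at (-0.5, 6) — 1 connected region. The outline is a single polygon with 4 vertices. Extrusion per mm of travel: 0.6 × 0.12 / (π × 0.875²) = 0.029934. Accumulating E over each segment gives final E = 2.5145.

G0 X-0.50 Y6.00 Z12.12
G1 X22.00 Y6.00 E0.6735
G1 X22.00 Y25.50 E1.2572
G1 X-0.50 Y25.50 E1.9308
G1 X-0.50 Y6.00 E2.5145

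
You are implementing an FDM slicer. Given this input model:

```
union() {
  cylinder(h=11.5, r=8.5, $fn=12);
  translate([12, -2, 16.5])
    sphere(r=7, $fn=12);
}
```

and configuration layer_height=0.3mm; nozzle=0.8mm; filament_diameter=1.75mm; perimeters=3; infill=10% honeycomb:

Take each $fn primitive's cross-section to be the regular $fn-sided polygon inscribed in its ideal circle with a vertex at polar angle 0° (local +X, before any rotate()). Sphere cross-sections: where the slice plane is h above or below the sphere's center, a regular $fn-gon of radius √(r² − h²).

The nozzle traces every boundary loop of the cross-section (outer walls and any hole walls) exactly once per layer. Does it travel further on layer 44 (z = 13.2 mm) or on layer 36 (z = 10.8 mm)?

layer 36 (z = 10.8 mm)

Layer 44 (z = 13.2): the cylinder does not reach this height (z outside [0, 11.5]); the sphere at (12, -2): section is a regular 12-gon, circumradius = √(r²−h²) = √(7²−3.3²) = 6.173 (perimeter = 2·12·6.173·sin(180°/12) = 38.35 mm); Combining (union): only the r=7 sphere at (12, -2) is present, so the union is just that shape — boundary = 38.35 mm. So its perimeter = 38.35 mm. Layer 36 (z = 10.8): the r=8.5 cylinder contributes a regular 12-gon of circumradius 8.5 (perimeter = 2·12·8.500·sin(180°/12) = 52.80 mm); the sphere at (12, -2): section is a regular 12-gon, circumradius = √(r²−h²) = √(7²−5.7²) = 4.063 (perimeter = 2·12·4.063·sin(180°/12) = 25.24 mm); Taking the union: the regions partially overlap (shared area 0.06 mm²), so the edge portions inside another operand are dropped and the merged outline is re-measured after clipping — boundary = 73.71 mm. So its perimeter = 73.71 mm. Layer 36 is larger (73.71 vs 38.35 mm).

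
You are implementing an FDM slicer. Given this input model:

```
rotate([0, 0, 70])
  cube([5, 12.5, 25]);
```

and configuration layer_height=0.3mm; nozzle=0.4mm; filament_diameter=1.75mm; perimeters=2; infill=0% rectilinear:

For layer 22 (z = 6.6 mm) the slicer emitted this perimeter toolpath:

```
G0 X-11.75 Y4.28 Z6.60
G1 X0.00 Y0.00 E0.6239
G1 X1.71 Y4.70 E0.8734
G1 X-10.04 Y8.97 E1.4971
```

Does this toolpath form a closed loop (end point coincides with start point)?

Start point (G0): (-11.75, 4.28). End point (last G1): the path does not return to the start — open.

no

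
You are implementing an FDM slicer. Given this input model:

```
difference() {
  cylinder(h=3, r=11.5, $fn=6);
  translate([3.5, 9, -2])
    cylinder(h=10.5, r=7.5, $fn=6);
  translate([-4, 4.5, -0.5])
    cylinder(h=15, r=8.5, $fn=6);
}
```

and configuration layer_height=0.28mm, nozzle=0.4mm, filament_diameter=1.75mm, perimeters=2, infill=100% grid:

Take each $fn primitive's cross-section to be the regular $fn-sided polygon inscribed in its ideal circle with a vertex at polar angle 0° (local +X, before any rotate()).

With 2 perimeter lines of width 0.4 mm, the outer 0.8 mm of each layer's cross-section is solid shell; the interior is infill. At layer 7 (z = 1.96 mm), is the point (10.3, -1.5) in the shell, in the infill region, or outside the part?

At z = 1.96 mm: the r=11.5 cylinder gives a regular 6-gon of circumradius 11.5 (constant along its height); the cylinder at (3.5, 9): section is a regular 6-gon, circumradius r=7.5; the r=8.5 cylinder at (-4, 4.5) gives a regular 6-gon of circumradius 8.5 (constant along its height); Taking the first minus the rest: starting from the r=11.5 cylinder, the r=7.5 cylinder at (3.5, 9) partially overlaps it — only the 72.87 mm² overlap (of its 146.14 mm²) is removed, clipping the outline; the r=8.5 cylinder at (-4, 4.5) partially overlaps it — only the 103.04 mm² overlap (of its 187.71 mm²) is removed, clipping the outline — 1 connected region. Overall, the cross-section is a single solid region. The nearest boundary edge runs (11.50, 0.00)→(5.75, -9.96); distance from the point to it = 0.29 mm. The point is inside the cross-section, 0.29 mm from the nearest boundary — within the 0.8 mm shell band (2 × 0.4).

shell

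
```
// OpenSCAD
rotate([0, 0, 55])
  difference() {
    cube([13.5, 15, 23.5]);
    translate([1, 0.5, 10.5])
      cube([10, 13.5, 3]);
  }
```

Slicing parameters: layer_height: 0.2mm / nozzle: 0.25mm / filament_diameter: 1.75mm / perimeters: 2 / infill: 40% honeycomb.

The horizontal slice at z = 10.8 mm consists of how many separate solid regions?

At z = 10.8 mm: the cube (footprint 13.5×15) is included at this height; the cube at (1, 0.5) is present — its section is the full 10×13.5 rectangle; After the difference (first − rest): starting from the 13.5×15 cube, the 10×13.5 cube at (1, 0.5) lies wholly inside it (removes its full 135.00 mm² and its 47.00 mm outline becomes a hole wall) — 1 connected region with 1 hole; (rotated 55° about Z; rotation is an isometry so areas/perimeters/island counts are preserved). The result has 1 disconnected region.

1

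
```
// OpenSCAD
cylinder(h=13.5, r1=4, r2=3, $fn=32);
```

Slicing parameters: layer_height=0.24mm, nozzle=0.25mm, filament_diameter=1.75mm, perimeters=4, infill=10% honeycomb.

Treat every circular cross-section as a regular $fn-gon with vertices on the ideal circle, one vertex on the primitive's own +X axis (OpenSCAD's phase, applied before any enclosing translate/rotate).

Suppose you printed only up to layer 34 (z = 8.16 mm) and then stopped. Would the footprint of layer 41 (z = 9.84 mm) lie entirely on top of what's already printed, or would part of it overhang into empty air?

Compare the two slices. At z = 8.16: the cone: at t=0.604 of its height the radius interpolates to r₁+(r₂−r₁)t = 3.396, giving a regular 32-gon of that circumradius (area = (32/2)·3.396²·sin(360°/32) = 35.99 mm²). At z = 9.84: the cone contributes a regular 32-gon of circumradius 3.271 (interpolated between r1=4 and r2=3 at t=0.729) (area = (32/2)·3.271²·sin(360°/32) = 33.40 mm²). Checking containment: the cross-section at z = 9.84 is a subset of the cross-section at z = 8.16.

entirely on top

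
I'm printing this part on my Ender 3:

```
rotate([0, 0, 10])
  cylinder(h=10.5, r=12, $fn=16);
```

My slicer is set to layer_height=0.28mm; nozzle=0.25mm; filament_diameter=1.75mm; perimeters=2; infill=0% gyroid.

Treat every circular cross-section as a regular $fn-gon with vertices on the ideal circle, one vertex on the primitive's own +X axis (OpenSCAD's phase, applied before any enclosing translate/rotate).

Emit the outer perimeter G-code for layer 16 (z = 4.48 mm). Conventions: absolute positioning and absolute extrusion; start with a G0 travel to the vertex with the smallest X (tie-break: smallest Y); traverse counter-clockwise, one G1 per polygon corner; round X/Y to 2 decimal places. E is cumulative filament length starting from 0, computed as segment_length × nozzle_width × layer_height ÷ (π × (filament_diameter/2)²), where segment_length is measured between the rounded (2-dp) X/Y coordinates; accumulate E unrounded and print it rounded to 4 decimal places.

At z = 4.48 mm: the r=12 cylinder contributes a regular 16-gon of circumradius 12; (rotated 10° about Z; rotation is an isometry so areas/perimeters/island counts are preserved). The outline is a single polygon with 16 vertices. Extrusion per mm of travel: 0.25 × 0.28 / (π × 0.875²) = 0.029103. Accumulating E over each segment gives final E = 2.1805.

G0 X-11.82 Y-2.08 Z4.48
G1 X-10.12 Y-6.45 E0.1365
G1 X-6.88 Y-9.83 E0.2727
G1 X-2.60 Y-11.72 E0.4089
G1 X2.08 Y-11.82 E0.5451
G1 X6.45 Y-10.12 E0.6816
G1 X9.83 Y-6.88 E0.8178
G1 X11.72 Y-2.60 E0.9540
G1 X11.82 Y2.08 E1.0902
G1 X10.12 Y6.45 E1.2267
G1 X6.88 Y9.83 E1.3630
G1 X2.60 Y11.72 E1.4991
G1 X-2.08 Y11.82 E1.6354
G1 X-6.45 Y10.12 E1.7718
G1 X-9.83 Y6.88 E1.9081
G1 X-11.72 Y2.60 E2.0442
G1 X-11.82 Y-2.08 E2.1805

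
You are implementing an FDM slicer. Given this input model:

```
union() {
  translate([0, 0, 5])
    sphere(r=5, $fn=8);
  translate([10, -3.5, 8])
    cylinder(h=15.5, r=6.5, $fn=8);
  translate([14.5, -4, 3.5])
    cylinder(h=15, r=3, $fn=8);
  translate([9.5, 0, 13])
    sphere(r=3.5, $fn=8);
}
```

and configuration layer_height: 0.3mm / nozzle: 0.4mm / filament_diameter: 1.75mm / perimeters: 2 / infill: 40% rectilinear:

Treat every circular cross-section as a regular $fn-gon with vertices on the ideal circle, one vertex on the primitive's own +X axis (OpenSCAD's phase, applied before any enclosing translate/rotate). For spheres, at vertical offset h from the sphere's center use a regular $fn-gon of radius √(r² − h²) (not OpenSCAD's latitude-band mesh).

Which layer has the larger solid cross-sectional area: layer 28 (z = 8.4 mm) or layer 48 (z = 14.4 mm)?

layer 28 (z = 8.4 mm)

Layer 28 (z = 8.4): the r=5 sphere slices to a regular 8-gon of circumradius 3.666 (√(r²−h²) with h=3.4 from center) (area = (8/2)·3.666²·sin(360°/8) = 38.01 mm²); the r=6.5 cylinder at (10, -3.5) gives a regular 8-gon of circumradius 6.5 (constant along its height) (area = (8/2)·6.500²·sin(360°/8) = 119.50 mm²); the r=3 cylinder at (14.5, -4) contributes a regular 8-gon of circumradius 3 (area = (8/2)·3.000²·sin(360°/8) = 25.46 mm²); the sphere at (9.5, 0) does not reach this height (|z−center|=4.600 > r=3.5); Taking the union: the regions partially overlap — summed areas 182.97 mm² minus the doubly-counted overlap 20.59 mm² gives 162.38 mm² — area = 162.38 mm². So its area = 162.38 mm². Layer 48 (z = 14.4): the sphere does not reach this height (|z−center|=9.400 > r=5); the cylinder at (10, -3.5): section is a regular 8-gon, circumradius r=6.5 (area = (8/2)·6.500²·sin(360°/8) = 119.50 mm²); the r=3 cylinder at (14.5, -4) contributes a regular 8-gon of circumradius 3 (area = (8/2)·3.000²·sin(360°/8) = 25.46 mm²); the r=3.5 sphere at (9.5, 0) slices to a regular 8-gon of circumradius 3.208 (√(r²−h²) with h=1.4 from center) (area = (8/2)·3.208²·sin(360°/8) = 29.10 mm²); Combining (union): the regions partially overlap — summed areas 174.06 mm² minus the doubly-counted overlap 48.60 mm² gives 125.46 mm² — area = 125.46 mm². So its area = 125.46 mm². Layer 28 is larger (162.38 vs 125.46 mm²).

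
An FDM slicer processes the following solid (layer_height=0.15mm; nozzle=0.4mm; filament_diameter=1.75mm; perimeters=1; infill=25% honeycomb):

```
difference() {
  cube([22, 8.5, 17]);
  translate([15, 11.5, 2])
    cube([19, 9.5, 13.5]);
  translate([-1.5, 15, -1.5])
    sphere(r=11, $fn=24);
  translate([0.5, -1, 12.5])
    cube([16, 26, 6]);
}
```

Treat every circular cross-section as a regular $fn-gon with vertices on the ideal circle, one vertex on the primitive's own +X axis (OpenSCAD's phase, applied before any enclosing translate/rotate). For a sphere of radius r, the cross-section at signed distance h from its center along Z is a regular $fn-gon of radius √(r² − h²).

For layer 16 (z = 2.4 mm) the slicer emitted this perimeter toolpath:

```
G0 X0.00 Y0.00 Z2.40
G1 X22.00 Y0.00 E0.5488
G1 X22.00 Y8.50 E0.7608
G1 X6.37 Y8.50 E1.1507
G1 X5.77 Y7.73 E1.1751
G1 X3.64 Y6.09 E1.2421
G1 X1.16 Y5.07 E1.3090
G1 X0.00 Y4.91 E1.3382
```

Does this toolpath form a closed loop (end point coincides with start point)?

Start point (G0): (0.00, 0.00). End point (last G1): the path does not return to the start — open.

no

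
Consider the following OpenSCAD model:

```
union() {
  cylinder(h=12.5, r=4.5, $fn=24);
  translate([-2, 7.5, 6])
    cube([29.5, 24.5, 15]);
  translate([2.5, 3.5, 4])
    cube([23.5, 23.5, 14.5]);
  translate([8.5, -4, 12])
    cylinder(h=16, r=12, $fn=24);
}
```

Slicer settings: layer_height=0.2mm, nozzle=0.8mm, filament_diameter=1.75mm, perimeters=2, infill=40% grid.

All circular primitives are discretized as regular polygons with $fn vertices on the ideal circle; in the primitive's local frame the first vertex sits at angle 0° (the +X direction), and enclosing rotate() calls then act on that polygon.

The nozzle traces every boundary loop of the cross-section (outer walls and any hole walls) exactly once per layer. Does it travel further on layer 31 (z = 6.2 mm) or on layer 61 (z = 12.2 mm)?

Layer 31 (z = 6.2): the r=4.5 cylinder contributes a regular 24-gon of circumradius 4.5 (perimeter = 2·24·4.500·sin(180°/24) = 28.19 mm); the 29.5×24.5 cube at (-2, 7.5) contributes its full rectangle (perimeter 108.00 mm); the 23.5×23.5 cube at (2.5, 3.5) contributes its full rectangle (perimeter 94.00 mm); the cylinder at (8.5, -4) is absent (z outside [12, 28]); Combining (union): the regions partially overlap (shared area 458.28 mm²), so the edge portions inside another operand are dropped and the merged outline is re-measured after clipping — boundary = 143.38 mm. So its perimeter = 143.38 mm. Layer 61 (z = 12.2): the r=4.5 cylinder gives a regular 24-gon of circumradius 4.5 (constant along its height) (perimeter = 2·24·4.500·sin(180°/24) = 28.19 mm); the cube at (-2, 7.5) is present — its section is the full 29.5×24.5 rectangle (perimeter 108.00 mm); the cube at (2.5, 3.5) is present — its section is the full 23.5×23.5 rectangle (perimeter 94.00 mm); the cylinder at (8.5, -4): section is a regular 24-gon, circumradius r=12 (perimeter = 2·24·12.000·sin(180°/24) = 75.18 mm); Merging all regions: the regions partially overlap (shared area 561.52 mm²), so the edge portions inside another operand are dropped and the merged outline is re-measured after clipping — boundary = 158.10 mm. So its perimeter = 158.10 mm. Layer 61 is larger (158.10 vs 143.38 mm).

layer 61 (z = 12.2 mm)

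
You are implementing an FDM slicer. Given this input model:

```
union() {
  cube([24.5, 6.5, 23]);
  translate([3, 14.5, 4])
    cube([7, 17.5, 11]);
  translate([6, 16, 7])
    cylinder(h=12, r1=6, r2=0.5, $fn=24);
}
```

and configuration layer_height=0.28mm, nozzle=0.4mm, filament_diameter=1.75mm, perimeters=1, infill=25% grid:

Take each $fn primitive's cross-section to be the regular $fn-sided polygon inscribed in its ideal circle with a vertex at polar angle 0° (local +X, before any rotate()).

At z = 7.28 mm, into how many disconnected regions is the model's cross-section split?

At z = 7.28 mm: the cube is present — its section is the full 24.5×6.5 rectangle; the cube at (3, 14.5) (footprint 7×17.5) is included at this height; the cone at (6, 16) (r1=6→r2=0.5) has section circumradius 5.872 here — a regular 24-gon; Merging all regions: the regions partially overlap (shared area 48.58 mm²), so overlapping operands fuse into one piece — 2 connected regions. The result has 2 disconnected regions.

2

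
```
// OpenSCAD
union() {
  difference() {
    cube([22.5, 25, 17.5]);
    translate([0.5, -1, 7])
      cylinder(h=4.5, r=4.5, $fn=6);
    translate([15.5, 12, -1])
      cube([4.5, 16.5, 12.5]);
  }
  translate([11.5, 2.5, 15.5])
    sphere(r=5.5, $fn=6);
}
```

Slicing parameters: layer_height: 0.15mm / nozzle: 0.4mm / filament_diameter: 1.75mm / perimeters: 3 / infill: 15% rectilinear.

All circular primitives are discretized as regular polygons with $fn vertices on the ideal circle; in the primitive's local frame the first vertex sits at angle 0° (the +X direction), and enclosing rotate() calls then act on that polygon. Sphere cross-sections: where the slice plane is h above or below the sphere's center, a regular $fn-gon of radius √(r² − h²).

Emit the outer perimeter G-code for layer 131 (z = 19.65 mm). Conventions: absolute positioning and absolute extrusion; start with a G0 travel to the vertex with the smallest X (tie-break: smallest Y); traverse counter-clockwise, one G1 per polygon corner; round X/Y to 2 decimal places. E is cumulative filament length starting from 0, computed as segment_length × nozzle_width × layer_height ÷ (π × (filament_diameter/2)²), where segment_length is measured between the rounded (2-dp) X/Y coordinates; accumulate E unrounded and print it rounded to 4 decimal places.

At z = 19.65 mm: the cube does not reach this height (z outside [0, 17.5]); the cylinder at (0.5, -1) does not reach this height (z outside [7, 11.5]); the cube at (15.5, 12) is not intersected at this z (z outside [-1, 11.5]); After the difference (first − rest): the first operand is absent here, so nothing remains; the r=5.5 sphere at (11.5, 2.5) slices to a regular 6-gon of circumradius 3.609 (√(r²−h²) with h=4.15 from center); Combining (union): only the r=5.5 sphere at (11.5, 2.5) is present, so the union is just that shape — 1 connected region. The outline is a single polygon with 6 vertices. Extrusion per mm of travel: 0.4 × 0.15 / (π × 0.875²) = 0.024945. Accumulating E over each segment gives final E = 0.5404.

G0 X7.89 Y2.50 Z19.65
G1 X9.70 Y-0.63 E0.0902
G1 X13.30 Y-0.63 E0.1800
G1 X15.11 Y2.50 E0.2702
G1 X13.30 Y5.63 E0.3604
G1 X9.70 Y5.63 E0.4502
G1 X7.89 Y2.50 E0.5404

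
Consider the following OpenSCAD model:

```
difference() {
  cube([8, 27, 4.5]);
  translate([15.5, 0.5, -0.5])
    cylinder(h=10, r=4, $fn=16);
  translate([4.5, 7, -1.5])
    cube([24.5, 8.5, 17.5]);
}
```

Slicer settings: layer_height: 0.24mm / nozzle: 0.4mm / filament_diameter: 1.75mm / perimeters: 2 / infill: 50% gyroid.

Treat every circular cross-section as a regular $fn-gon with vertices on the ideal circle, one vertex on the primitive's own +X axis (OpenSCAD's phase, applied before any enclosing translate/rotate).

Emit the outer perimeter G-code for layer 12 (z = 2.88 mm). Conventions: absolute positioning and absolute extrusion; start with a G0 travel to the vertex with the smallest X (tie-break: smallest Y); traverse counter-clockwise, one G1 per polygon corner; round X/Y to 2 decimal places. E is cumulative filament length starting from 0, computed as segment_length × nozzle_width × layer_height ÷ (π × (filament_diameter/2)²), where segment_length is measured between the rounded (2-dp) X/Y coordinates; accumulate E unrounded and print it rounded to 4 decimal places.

G0 X0.00 Y0.00 Z2.88
G1 X8.00 Y0.00 E0.3193
G1 X8.00 Y7.00 E0.5987
G1 X4.50 Y7.00 E0.7384
G1 X4.50 Y15.50 E1.0776
G1 X8.00 Y15.50 E1.2173
G1 X8.00 Y27.00 E1.6763
G1 X0.00 Y27.00 E1.9956
G1 X0.00 Y0.00 E3.0732

At z = 2.88 mm: the cube is present — its section is the full 8×27 rectangle; the r=4 cylinder at (15.5, 0.5) gives a regular 16-gon of circumradius 4 (constant along its height); the cube at (4.5, 7) is present — its section is the full 24.5×8.5 rectangle; Taking the first minus the rest: starting from the 8×27 cube, the r=4 cylinder at (15.5, 0.5) misses the remaining region (no effect); the 24.5×8.5 cube at (4.5, 7) partially overlaps it — only the 29.75 mm² overlap (of its 208.25 mm²) is removed, clipping the outline — 1 connected region. The outline is a single polygon with 8 vertices. Extrusion per mm of travel: 0.4 × 0.24 / (π × 0.875²) = 0.039912. Accumulating E over each segment gives final E = 3.0732.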